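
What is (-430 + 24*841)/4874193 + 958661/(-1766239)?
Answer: -4637808450367/8608989770127 ≈ -0.53872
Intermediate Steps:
(-430 + 24*841)/4874193 + 958661/(-1766239) = (-430 + 20184)*(1/4874193) + 958661*(-1/1766239) = 19754*(1/4874193) - 958661/1766239 = 19754/4874193 - 958661/1766239 = -4637808450367/8608989770127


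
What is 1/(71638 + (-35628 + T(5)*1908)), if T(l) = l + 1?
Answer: 1/47458 ≈ 2.1071e-5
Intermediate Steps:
T(l) = 1 + l
1/(71638 + (-35628 + T(5)*1908)) = 1/(71638 + (-35628 + (1 + 5)*1908)) = 1/(71638 + (-35628 + 6*1908)) = 1/(71638 + (-35628 + 11448)) = 1/(71638 - 24180) = 1/47458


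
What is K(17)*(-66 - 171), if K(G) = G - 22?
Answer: 1185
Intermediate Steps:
K(G) = -22 + G
K(17)*(-66 - 171) = (-22 + 17)*(-66 - 171) = -5*(-237) = 1185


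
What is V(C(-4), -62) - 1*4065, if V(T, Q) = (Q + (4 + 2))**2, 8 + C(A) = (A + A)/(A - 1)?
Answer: -929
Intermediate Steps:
C(A) = -8 + 2*A/(-1 + A) (C(A) = -8 + (A + A)/(A - 1) = -8 + (2*A)/(-1 + A) = -8 + 2*A/(-1 + A))
V(T, Q) = (6 + Q)**2 (V(T, Q) = (Q + 6)**2 = (6 + Q)**2)
V(C(-4), -62) - 1*4065 = (6 - 62)**2 - 1*4065 = (-56)**2 - 4065 = 3136 - 4065 = -929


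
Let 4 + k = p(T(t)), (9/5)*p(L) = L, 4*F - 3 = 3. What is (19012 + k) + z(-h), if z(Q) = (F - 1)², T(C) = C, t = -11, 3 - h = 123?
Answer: 684077/36 ≈ 19002.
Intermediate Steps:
h = -120 (h = 3 - 1*123 = 3 - 123 = -120)
F = 3/2 (F = ¾ + (¼)*3 = ¾ + ¾ = 3/2 ≈ 1.5000)
p(L) = 5*L/9
z(Q) = ¼ (z(Q) = (3/2 - 1)² = (½)² = ¼)
k = -91/9 (k = -4 + (5/9)*(-11) = -4 - 55/9 = -91/9 ≈ -10.111)
(19012 + k) + z(-h) = (19012 - 91/9) + ¼ = 171017/9 + ¼ = 684077/36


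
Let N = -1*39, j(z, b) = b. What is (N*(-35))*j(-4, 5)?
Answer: 6825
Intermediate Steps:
N = -39
(N*(-35))*j(-4, 5) = -39*(-35)*5 = 1365*5 = 6825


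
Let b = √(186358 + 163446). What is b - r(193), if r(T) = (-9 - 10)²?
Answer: -361 + 62*√91 ≈ 230.44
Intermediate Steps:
r(T) = 361 (r(T) = (-19)² = 361)
b = 62*√91 (b = √349804 = 62*√91 ≈ 591.44)
b - r(193) = 62*√91 - 1*361 = 62*√91 - 361 = -361 + 62*√91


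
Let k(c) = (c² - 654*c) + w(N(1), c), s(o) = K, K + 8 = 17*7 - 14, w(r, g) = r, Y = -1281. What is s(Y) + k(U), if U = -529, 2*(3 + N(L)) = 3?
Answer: 1251805/2 ≈ 6.2590e+5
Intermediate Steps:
N(L) = -3/2 (N(L) = -3 + (½)*3 = -3 + 3/2 = -3/2)
K = 97 (K = -8 + (17*7 - 14) = -8 + (119 - 14) = -8 + 105 = 97)
s(o) = 97
k(c) = -3/2 + c² - 654*c (k(c) = (c² - 654*c) - 3/2 = -3/2 + c² - 654*c)
s(Y) + k(U) = 97 + (-3/2 + (-529)² - 654*(-529)) = 97 + (-3/2 + 279841 + 345966) = 97 + 1251611/2 = 1251805/2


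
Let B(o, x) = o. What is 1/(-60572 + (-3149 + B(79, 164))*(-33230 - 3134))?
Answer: 1/111576908 ≈ 8.9624e-9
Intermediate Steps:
1/(-60572 + (-3149 + B(79, 164))*(-33230 - 3134)) = 1/(-60572 + (-3149 + 79)*(-33230 - 3134)) = 1/(-60572 - 3070*(-36364)) = 1/(-60572 + 111637480) = 1/111576908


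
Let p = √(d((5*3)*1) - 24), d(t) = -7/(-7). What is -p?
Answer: -I*√23 ≈ -4.7958*I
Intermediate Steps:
d(t) = 1 (d(t) = -7*(-⅐) = 1)
p = I*√23 (p = √(1 - 24) = √(-23) = I*√23 ≈ 4.7958*I)
-p = -I*√23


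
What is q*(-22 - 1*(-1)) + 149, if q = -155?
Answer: 3404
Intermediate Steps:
q*(-22 - 1*(-1)) + 149 = -155*(-22 - 1*(-1)) + 149 = -155*(-22 + 1) + 149 = -155*(-21) + 149 = 3255 + 149 = 3404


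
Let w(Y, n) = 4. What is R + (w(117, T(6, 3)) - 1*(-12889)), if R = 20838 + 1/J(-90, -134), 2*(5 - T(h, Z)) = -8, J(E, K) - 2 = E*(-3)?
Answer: 9174833/272 ≈ 33731.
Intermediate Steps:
J(E, K) = 2 - 3*E (J(E, K) = 2 + E*(-3) = 2 - 3*E)
T(h, Z) = 9 (T(h, Z) = 5 - ½*(-8) = 5 + 4 = 9)
R = 5667937/272 (R = 20838 + 1/(2 - 3*(-90)) = 20838 + 1/(2 + 270) = 20838 + 1/272 = 5667937/272 ≈ 20838.)
R + (w(117, T(6, 3)) - 1*(-12889)) = 5667937/272 + (4 - 1*(-12889)) = 5667937/272 + (4 + 12889) = 5667937/272 + 12893 = 9174833/272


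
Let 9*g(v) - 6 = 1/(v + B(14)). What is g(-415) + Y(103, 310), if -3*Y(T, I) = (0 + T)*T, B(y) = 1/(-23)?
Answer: -303763289/85914 ≈ -3535.7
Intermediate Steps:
B(y) = -1/23
g(v) = 2/3 + 1/(9*(-1/23 + v)) (g(v) = 2/3 + 1/(9*(v - 1/23)) = 2/3 + 1/(9*(-1/23 + v)))
Y(T, I) = -T**2/3 (Y(T, I) = -(0 + T)*T/3 = -T*T/3 = -T**2/3)
g(-415) + Y(103, 310) = (17 + 138*(-415))/(9*(-1 + 23*(-415))) - 1/3*103**2 = (17 - 57270)/(9*(-1 - 9545)) - 1/3*10609 = (1/9)*(-57253)/(-9546) - 10609/3 = (1/9)*(-1/9546)*(-57253) - 10609/3 = 57253/85914 - 10609/3 = -303763289/85914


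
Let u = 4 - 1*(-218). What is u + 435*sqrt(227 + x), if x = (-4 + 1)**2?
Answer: 222 + 870*sqrt(59) ≈ 6904.6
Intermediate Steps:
x = 9 (x = (-3)**2 = 9)
u = 222 (u = 4 + 218 = 222)
u + 435*sqrt(227 + x) = 222 + 435*sqrt(227 + 9) = 222 + 435*sqrt(236) = 222 + 435*(2*sqrt(59)) = 222 + 870*sqrt(59)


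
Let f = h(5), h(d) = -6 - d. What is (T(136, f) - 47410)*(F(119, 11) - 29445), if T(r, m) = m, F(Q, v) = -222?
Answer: 1406838807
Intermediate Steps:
f = -11 (f = -6 - 1*5 = -6 - 5 = -11)
(T(136, f) - 47410)*(F(119, 11) - 29445) = (-11 - 47410)*(-222 - 29445) = -47421*(-29667) = 1406838807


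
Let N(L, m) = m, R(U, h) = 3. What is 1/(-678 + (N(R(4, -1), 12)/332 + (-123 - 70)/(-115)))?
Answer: -9545/6455146 ≈ -0.0014787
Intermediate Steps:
1/(-678 + (N(R(4, -1), 12)/332 + (-123 - 70)/(-115))) = 1/(-678 + (12/332 + (-123 - 70)/(-115))) = 1/(-678 + (12*(1/332) - 193*(-1/115))) = 1/(-678 + (3/83 + 193/115)) = 1/(-678 + 16364/9545) = 1/(-6455146/9545) = -9545/6455146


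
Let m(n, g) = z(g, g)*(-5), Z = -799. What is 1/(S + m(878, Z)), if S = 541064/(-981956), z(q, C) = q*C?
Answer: -245489/783602250711 ≈ -3.1328e-7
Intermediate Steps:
z(q, C) = C*q
m(n, g) = -5*g² (m(n, g) = (g*g)*(-5) = g²*(-5) = -5*g²)
S = -135266/245489 (S = 541064*(-1/981956) = -135266/245489 ≈ -0.55101)
1/(S + m(878, Z)) = 1/(-135266/245489 - 5*(-799)²) = 1/(-135266/245489 - 5*638401) = 1/(-135266/245489 - 3192005) = 1/(-783602250711/245489) = -245489/783602250711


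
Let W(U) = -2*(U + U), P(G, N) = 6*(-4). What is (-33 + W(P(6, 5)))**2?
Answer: 3969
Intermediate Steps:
P(G, N) = -24
W(U) = -4*U
(-33 + W(P(6, 5)))**2 = (-33 - 4*(-24))**2 = (-33 + 96)**2 = 63**2 = 3969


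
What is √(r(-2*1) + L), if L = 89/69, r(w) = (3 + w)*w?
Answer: 7*I*√69/69 ≈ 0.8427*I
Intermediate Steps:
r(w) = w*(3 + w)
L = 89/69 (L = 89*(1/69) = 89/69 ≈ 1.2899)
√(r(-2*1) + L) = √((-2*1)*(3 - 2*1) + 89/69) = √(-2*(3 - 2) + 89/69) = √(-2*1 + 89/69) = √(-2 + 89/69) = √(-49/69) = 7*I*√69/69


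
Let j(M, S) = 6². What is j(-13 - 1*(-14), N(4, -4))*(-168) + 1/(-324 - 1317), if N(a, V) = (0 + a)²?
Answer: -9924769/1641 ≈ -6048.0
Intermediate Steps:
N(a, V) = a²
j(M, S) = 36
j(-13 - 1*(-14), N(4, -4))*(-168) + 1/(-324 - 1317) = 36*(-168) + 1/(-324 - 1317) = -6048 + 1/(-1641) = -6048 - 1/1641 = -9924769/1641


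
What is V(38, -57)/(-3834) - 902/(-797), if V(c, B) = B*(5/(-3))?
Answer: 3382553/3055698 ≈ 1.1070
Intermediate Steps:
V(c, B) = -5*B/3 (V(c, B) = B*(5*(-⅓)) = B*(-5/3) = -5*B/3)
V(38, -57)/(-3834) - 902/(-797) = -5/3*(-57)/(-3834) - 902/(-797) = 95*(-1/3834) - 902*(-1/797) = -95/3834 + 902/797 = 3382553/3055698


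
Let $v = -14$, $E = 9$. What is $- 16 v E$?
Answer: $2016$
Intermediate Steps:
$- 16 v E = \left(-16\right) \left(-14\right) 9 = 224 \cdot 9 = 2016$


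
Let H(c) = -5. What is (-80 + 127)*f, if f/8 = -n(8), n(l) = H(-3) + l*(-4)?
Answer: 13912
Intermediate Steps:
n(l) = -5 - 4*l (n(l) = -5 + l*(-4) = -5 - 4*l)
f = 296 (f = 8*(-(-5 - 4*8)) = 8*(-(-5 - 32)) = 8*(-1*(-37)) = 8*37 = 296)
(-80 + 127)*f = (-80 + 127)*296 = 47*296 = 13912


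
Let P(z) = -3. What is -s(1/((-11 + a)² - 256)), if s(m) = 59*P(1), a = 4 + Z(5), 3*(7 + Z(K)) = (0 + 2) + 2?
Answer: 177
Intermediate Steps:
Z(K) = -17/3 (Z(K) = -7 + ((0 + 2) + 2)/3 = -7 + (2 + 2)/3 = -7 + (⅓)*4 = -7 + 4/3 = -17/3)
a = -5/3 (a = 4 - 17/3 = -5/3 ≈ -1.6667)
s(m) = -177 (s(m) = 59*(-3) = -177)
-s(1/((-11 + a)² - 256)) = -1*(-177) = 177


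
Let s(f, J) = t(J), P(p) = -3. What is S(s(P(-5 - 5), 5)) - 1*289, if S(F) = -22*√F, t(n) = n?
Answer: -289 - 22*√5 ≈ -338.19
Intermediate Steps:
s(f, J) = J
S(s(P(-5 - 5), 5)) - 1*289 = -22*√5 - 1*289 = -22*√5 - 289 = -289 - 22*√5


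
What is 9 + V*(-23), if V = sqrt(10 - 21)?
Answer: 9 - 23*I*sqrt(11) ≈ 9.0 - 76.282*I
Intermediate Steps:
V = I*sqrt(11) (V = sqrt(-11) = I*sqrt(11) ≈ 3.3166*I)
9 + V*(-23) = 9 + (I*sqrt(11))*(-23) = 9 - 23*I*sqrt(11)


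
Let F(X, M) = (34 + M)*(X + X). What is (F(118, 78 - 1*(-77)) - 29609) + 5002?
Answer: 19997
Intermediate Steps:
F(X, M) = 2*X*(34 + M) (F(X, M) = (34 + M)*(2*X) = 2*X*(34 + M))
(F(118, 78 - 1*(-77)) - 29609) + 5002 = (2*118*(34 + (78 - 1*(-77))) - 29609) + 5002 = (2*118*(34 + (78 + 77)) - 29609) + 5002 = (2*118*(34 + 155) - 29609) + 5002 = (2*118*189 - 29609) + 5002 = (44604 - 29609) + 5002 = 14995 + 5002 = 19997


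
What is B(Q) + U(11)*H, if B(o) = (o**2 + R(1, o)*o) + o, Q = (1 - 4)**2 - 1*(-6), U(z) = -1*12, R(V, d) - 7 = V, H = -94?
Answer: 1488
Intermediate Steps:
R(V, d) = 7 + V
U(z) = -12
Q = 15 (Q = (-3)**2 + 6 = 9 + 6 = 15)
B(o) = o**2 + 9*o (B(o) = (o**2 + (7 + 1)*o) + o = (o**2 + 8*o) + o = o**2 + 9*o)
B(Q) + U(11)*H = 15*(9 + 15) - 12*(-94) = 15*24 + 1128 = 360 + 1128 = 1488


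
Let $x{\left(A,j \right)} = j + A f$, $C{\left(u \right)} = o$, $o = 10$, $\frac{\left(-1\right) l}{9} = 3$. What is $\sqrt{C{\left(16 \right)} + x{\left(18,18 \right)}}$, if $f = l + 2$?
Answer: $i \sqrt{422} \approx 20.543 i$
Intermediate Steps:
$l = -27$ ($l = \left(-9\right) 3 = -27$)
$C{\left(u \right)} = 10$
$f = -25$ ($f = -27 + 2 = -25$)
$x{\left(A,j \right)} = j - 25 A$ ($x{\left(A,j \right)} = j + A \left(-25\right) = j - 25 A$)
$\sqrt{C{\left(16 \right)} + x{\left(18,18 \right)}} = \sqrt{10 + \left(18 - 450\right)} = \sqrt{10 - 432} = \sqrt{-422} = i \sqrt{422}$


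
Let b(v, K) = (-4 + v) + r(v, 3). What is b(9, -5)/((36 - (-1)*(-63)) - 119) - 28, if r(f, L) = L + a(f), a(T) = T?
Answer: -4105/146 ≈ -28.116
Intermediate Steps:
r(f, L) = L + f
b(v, K) = -1 + 2*v (b(v, K) = (-4 + v) + (3 + v) = -1 + 2*v)
b(9, -5)/((36 - (-1)*(-63)) - 119) - 28 = (-1 + 2*9)/((36 - (-1)*(-63)) - 119) - 28 = (-1 + 18)/((36 - 1*63) - 119) - 28 = 17/((36 - 63) - 119) - 28 = 17/(-27 - 119) - 28 = 17/(-146) - 28 = -1/146*17 - 28 = -17/146 - 28 = -4105/146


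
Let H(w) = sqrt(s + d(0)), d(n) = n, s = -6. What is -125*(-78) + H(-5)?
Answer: 9750 + I*sqrt(6) ≈ 9750.0 + 2.4495*I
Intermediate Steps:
H(w) = I*sqrt(6) (H(w) = sqrt(-6 + 0) = sqrt(-6) = I*sqrt(6))
-125*(-78) + H(-5) = -125*(-78) + I*sqrt(6) = 9750 + I*sqrt(6)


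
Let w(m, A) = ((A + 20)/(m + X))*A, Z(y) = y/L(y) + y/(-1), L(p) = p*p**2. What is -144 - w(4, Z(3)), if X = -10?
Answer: -36994/243 ≈ -152.24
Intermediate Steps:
L(p) = p**3
Z(y) = y**(-2) - y (Z(y) = y/(y**3) + y/(-1) = y/y**3 + y*(-1) = y**(-2) - y)
w(m, A) = A*(20 + A)/(-10 + m) (w(m, A) = ((A + 20)/(m - 10))*A = ((20 + A)/(-10 + m))*A = A*(20 + A)/(-10 + m))
-144 - w(4, Z(3)) = -144 - (3**(-2) - 1*3)*(20 + (3**(-2) - 1*3))/(-10 + 4) = -144 - (1/9 - 3)*(20 + (1/9 - 3))/(-6) = -144 - (-26)*(-1)*(20 - 26/9)/(9*6) = -144 - (-26)*(-1)*154/(9*6*9) = -144 - 1*2002/243 = -144 - 2002/243 = -36994/243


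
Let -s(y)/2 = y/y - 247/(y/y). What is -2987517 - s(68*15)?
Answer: -2988009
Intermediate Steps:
s(y) = 492 (s(y) = -2*(y/y - 247/(y/y)) = -2*(1 - 247/1) = -2*(1 - 247*1) = -2*(1 - 247) = -2*(-246) = 492)
-2987517 - s(68*15) = -2987517 - 1*492 = -2987517 - 492 = -2988009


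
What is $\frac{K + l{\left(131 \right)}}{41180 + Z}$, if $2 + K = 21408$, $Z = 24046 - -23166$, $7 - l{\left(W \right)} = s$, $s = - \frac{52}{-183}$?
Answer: $\frac{3918527}{16175736} \approx 0.24225$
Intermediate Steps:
$s = \frac{52}{183}$ ($s = \left(-52\right) \left(- \frac{1}{183}\right) = \frac{52}{183} \approx 0.28415$)
$l{\left(W \right)} = \frac{1229}{183}$ ($l{\left(W \right)} = 7 - \frac{52}{183} = \frac{1229}{183}$)
$Z = 47212$ ($Z = 24046 + 23166 = 47212$)
$K = 21406$ ($K = -2 + 21408 = 21406$)
$\frac{K + l{\left(131 \right)}}{41180 + Z} = \frac{21406 + \frac{1229}{183}}{41180 + 47212} = \frac{3918527}{183 \cdot 88392} = \frac{3918527}{183} \cdot \frac{1}{88392} = \frac{3918527}{16175736}$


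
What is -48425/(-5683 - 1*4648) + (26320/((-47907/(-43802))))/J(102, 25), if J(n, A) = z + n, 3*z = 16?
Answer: 868520581535/3794441997 ≈ 228.89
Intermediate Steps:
z = 16/3 (z = (1/3)*16 = 16/3 ≈ 5.3333)
J(n, A) = 16/3 + n
-48425/(-5683 - 1*4648) + (26320/((-47907/(-43802))))/J(102, 25) = -48425/(-5683 - 1*4648) + (26320/((-47907/(-43802))))/(16/3 + 102) = -48425/(-5683 - 4648) + (26320/((-47907*(-1/43802))))/(322/3) = -48425/(-10331) + (26320/(47907/43802))*(3/322) = -48425*(-1/10331) + (26320*(43802/47907))*(3/322) = 48425/10331 + (1152868640/47907)*(3/322) = 48425/10331 + 82347760/367287 = 868520581535/3794441997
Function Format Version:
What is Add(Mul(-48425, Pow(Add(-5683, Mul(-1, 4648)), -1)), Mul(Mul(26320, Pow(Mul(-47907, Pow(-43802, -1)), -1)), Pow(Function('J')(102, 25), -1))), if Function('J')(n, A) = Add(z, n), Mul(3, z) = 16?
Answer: Rational(868520581535, 3794441997) ≈ 228.89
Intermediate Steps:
z = Rational(16, 3) (z = Mul(Rational(1, 3), 16) = Rational(16, 3) ≈ 5.3333)
Function('J')(n, A) = Add(Rational(16, 3), n)
Add(Mul(-48425, Pow(Add(-5683, Mul(-1, 4648)), -1)), Mul(Mul(26320, Pow(Mul(-47907, Pow(-43802, -1)), -1)), Pow(Function('J')(102, 25), -1))) = Add(Mul(-48425, Pow(Add(-5683, Mul(-1, 4648)), -1)), Mul(Mul(26320, Pow(Mul(-47907, Pow(-43802, -1)), -1)), Pow(Add(Rational(16, 3), 102), -1))) = Add(Mul(-48425, Pow(Add(-5683, -4648), -1)), Mul(Mul(26320, Pow(Mul(-47907, Rational(-1, 43802)), -1)), Pow(Rational(322, 3), -1))) = Add(Mul(-48425, Pow(-10331, -1)), Mul(Mul(26320, Pow(Rational(47907, 43802), -1)), Rational(3, 322))) = Add(Mul(-48425, Rational(-1, 10331)), Mul(Mul(26320, Rational(43802, 47907)), Rational(3, 322))) = Add(Rational(48425, 10331), Mul(Rational(1152868640, 47907), Rational(3, 322))) = Add(Rational(48425, 10331), Rational(82347760, 367287)) = Rational(868520581535, 3794441997)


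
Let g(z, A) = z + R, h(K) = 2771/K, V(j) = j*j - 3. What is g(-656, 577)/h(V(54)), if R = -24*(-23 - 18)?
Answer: 955464/2771 ≈ 344.81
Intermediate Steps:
V(j) = -3 + j² (V(j) = j² - 3 = -3 + j²)
R = 984 (R = -24*(-41) = 984)
g(z, A) = 984 + z (g(z, A) = z + 984 = 984 + z)
g(-656, 577)/h(V(54)) = (984 - 656)/((2771/(-3 + 54²))) = 328/((2771/(-3 + 2916))) = 328/((2771/2913)) = 328/((2771*(1/2913))) = 328/(2771/2913) = 328*(2913/2771) = 955464/2771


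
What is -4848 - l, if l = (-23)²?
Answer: -5377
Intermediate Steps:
l = 529
-4848 - l = -4848 - 1*529 = -4848 - 529 = -5377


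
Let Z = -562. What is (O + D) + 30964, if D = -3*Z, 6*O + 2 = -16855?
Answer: 59681/2 ≈ 29841.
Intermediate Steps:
O = -5619/2 (O = -⅓ + (⅙)*(-16855) = -⅓ - 16855/6 = -5619/2 ≈ -2809.5)
D = 1686 (D = -3*(-562) = 1686)
(O + D) + 30964 = (-5619/2 + 1686) + 30964 = -2247/2 + 30964 = 59681/2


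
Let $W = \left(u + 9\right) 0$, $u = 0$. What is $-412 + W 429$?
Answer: $-412$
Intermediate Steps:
$W = 0$ ($W = \left(0 + 9\right) 0 = 9 \cdot 0 = 0$)
$-412 + W 429 = -412 + 0 \cdot 429 = -412 + 0 = -412$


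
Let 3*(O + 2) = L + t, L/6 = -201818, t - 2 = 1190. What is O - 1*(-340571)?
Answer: -188009/3 ≈ -62670.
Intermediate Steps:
t = 1192 (t = 2 + 1190 = 1192)
L = -1210908 (L = 6*(-201818) = -1210908)
O = -1209722/3 (O = -2 + (-1210908 + 1192)/3 = -2 + (1/3)*(-1209716) = -2 - 1209716/3 = -1209722/3 ≈ -4.0324e+5)
O - 1*(-340571) = -1209722/3 - 1*(-340571) = -1209722/3 + 340571 = -188009/3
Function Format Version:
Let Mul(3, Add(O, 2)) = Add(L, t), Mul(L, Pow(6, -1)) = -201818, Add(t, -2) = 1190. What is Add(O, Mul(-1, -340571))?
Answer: Rational(-188009, 3) ≈ -62670.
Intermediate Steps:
t = 1192 (t = Add(2, 1190) = 1192)
L = -1210908 (L = Mul(6, -201818) = -1210908)
O = Rational(-1209722, 3) (O = Add(-2, Mul(Rational(1, 3), Add(-1210908, 1192))) = Add(-2, Mul(Rational(1, 3), -1209716)) = Add(-2, Rational(-1209716, 3)) = Rational(-1209722, 3) ≈ -4.0324e+5)
Add(O, Mul(-1, -340571)) = Add(Rational(-1209722, 3), Mul(-1, -340571)) = Add(Rational(-1209722, 3), 340571) = Rational(-188009, 3)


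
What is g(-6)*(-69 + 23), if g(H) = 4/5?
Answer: -184/5 ≈ -36.800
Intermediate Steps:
g(H) = ⅘ (g(H) = 4*(⅕) = ⅘)
g(-6)*(-69 + 23) = 4*(-69 + 23)/5 = (⅘)*(-46) = -184/5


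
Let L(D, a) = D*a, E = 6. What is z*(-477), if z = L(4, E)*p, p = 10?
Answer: -114480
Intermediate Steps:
z = 240 (z = (4*6)*10 = 24*10 = 240)
z*(-477) = 240*(-477) = -114480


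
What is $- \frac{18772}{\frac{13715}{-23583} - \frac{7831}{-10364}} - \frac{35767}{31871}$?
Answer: $- \frac{146230245675169715}{1355671644523} \approx -1.0787 \cdot 10^{5}$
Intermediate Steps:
$- \frac{18772}{\frac{13715}{-23583} - \frac{7831}{-10364}} - \frac{35767}{31871} = - \frac{18772}{13715 \left(- \frac{1}{23583}\right) - - \frac{7831}{10364}} - \frac{35767}{31871} = - \frac{18772}{- \frac{13715}{23583} + \frac{7831}{10364}} - \frac{35767}{31871} = - \frac{18772}{\frac{42536213}{244414212}} - \frac{35767}{31871} = \left(-18772\right) \frac{244414212}{42536213} - \frac{35767}{31871} = - \frac{4588143587664}{42536213} - \frac{35767}{31871} = - \frac{146230245675169715}{1355671644523}$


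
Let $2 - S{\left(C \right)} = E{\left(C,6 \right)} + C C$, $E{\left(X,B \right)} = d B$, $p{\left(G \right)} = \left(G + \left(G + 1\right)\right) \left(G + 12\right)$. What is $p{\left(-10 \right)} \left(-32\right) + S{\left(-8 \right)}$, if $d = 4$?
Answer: $1130$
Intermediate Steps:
$p{\left(G \right)} = \left(1 + 2 G\right) \left(12 + G\right)$ ($p{\left(G \right)} = \left(G + \left(1 + G\right)\right) \left(12 + G\right) = \left(1 + 2 G\right) \left(12 + G\right)$)
$E{\left(X,B \right)} = 4 B$
$S{\left(C \right)} = -22 - C^{2}$ ($S{\left(C \right)} = 2 - \left(4 \cdot 6 + C C\right) = 2 - \left(24 + C^{2}\right) = -22 - C^{2}$)
$p{\left(-10 \right)} \left(-32\right) + S{\left(-8 \right)} = \left(12 + 2 \left(-10\right)^{2} + 25 \left(-10\right)\right) \left(-32\right) - 86 = \left(12 + 2 \cdot 100 - 250\right) \left(-32\right) - 86 = \left(12 + 200 - 250\right) \left(-32\right) - 86 = \left(-38\right) \left(-32\right) - 86 = 1216 - 86 = 1130$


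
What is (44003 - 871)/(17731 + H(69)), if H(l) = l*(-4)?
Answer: 43132/17455 ≈ 2.4710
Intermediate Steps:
H(l) = -4*l
(44003 - 871)/(17731 + H(69)) = (44003 - 871)/(17731 - 4*69) = 43132/(17731 - 276) = 43132/17455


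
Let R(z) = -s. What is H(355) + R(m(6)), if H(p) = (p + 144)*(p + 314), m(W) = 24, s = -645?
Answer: 334476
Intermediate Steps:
H(p) = (144 + p)*(314 + p)
R(z) = 645 (R(z) = -1*(-645) = 645)
H(355) + R(m(6)) = (45216 + 355² + 458*355) + 645 = (45216 + 126025 + 162590) + 645 = 333831 + 645 = 334476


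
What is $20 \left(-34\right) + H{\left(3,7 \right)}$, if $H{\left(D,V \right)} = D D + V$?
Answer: $-664$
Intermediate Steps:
$H{\left(D,V \right)} = V + D^{2}$ ($H{\left(D,V \right)} = D^{2} + V = V + D^{2}$)
$20 \left(-34\right) + H{\left(3,7 \right)} = 20 \left(-34\right) + \left(7 + 3^{2}\right) = -680 + \left(7 + 9\right) = -680 + 16 = -664$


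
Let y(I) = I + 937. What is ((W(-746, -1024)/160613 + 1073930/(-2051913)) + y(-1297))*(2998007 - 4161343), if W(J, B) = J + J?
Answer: 138225900794176004336/329563902669 ≈ 4.1942e+8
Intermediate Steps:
W(J, B) = 2*J
y(I) = 937 + I
((W(-746, -1024)/160613 + 1073930/(-2051913)) + y(-1297))*(2998007 - 4161343) = (((2*(-746))/160613 + 1073930/(-2051913)) + (937 - 1297))*(2998007 - 4161343) = ((-1492*1/160613 + 1073930*(-1/2051913)) - 360)*(-1163336) = ((-1492/160613 - 1073930/2051913) - 360)*(-1163336) = (-175548573286/329563902669 - 360)*(-1163336) = -118818553534126/329563902669*(-1163336) = 138225900794176004336/329563902669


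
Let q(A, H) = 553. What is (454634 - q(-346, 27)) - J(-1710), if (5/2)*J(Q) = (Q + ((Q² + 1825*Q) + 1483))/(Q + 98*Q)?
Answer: 192178234348/423225 ≈ 4.5408e+5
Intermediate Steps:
J(Q) = 2*(1483 + Q² + 1826*Q)/(495*Q) (J(Q) = 2*((Q + ((Q² + 1825*Q) + 1483))/(Q + 98*Q))/5 = 2*((Q + (1483 + Q² + 1825*Q))/((99*Q)))/5 = 2*((1483 + Q² + 1826*Q)*(1/(99*Q)))/5 = 2*((1483 + Q² + 1826*Q)/(99*Q))/5 = 2*(1483 + Q² + 1826*Q)/(495*Q))
(454634 - q(-346, 27)) - J(-1710) = (454634 - 1*553) - 2*(1483 - 1710*(1826 - 1710))/(495*(-1710)) = (454634 - 553) - 2*(-1)*(1483 - 1710*116)/(495*1710) = 454081 - 2*(-1)*(1483 - 198360)/(495*1710) = 454081 - 2*(-1)*(-196877)/(495*1710) = 454081 - 1*196877/423225 = 454081 - 196877/423225 = 192178234348/423225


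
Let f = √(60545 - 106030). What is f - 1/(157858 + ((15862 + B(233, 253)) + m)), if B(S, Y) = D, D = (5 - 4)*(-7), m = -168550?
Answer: -1/5163 + I*√45485 ≈ -0.00019369 + 213.27*I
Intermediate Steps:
D = -7 (D = 1*(-7) = -7)
B(S, Y) = -7
f = I*√45485 (f = √(-45485) = I*√45485 ≈ 213.27*I)
f - 1/(157858 + ((15862 + B(233, 253)) + m)) = I*√45485 - 1/(157858 + ((15862 - 7) - 168550)) = I*√45485 - 1/(157858 + (15855 - 168550)) = I*√45485 - 1/(157858 - 152695) = I*√45485 - 1/5163 = -1/5163 + I*√45485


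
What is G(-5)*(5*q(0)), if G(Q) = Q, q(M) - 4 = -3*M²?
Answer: -100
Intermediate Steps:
q(M) = 4 - 3*M²
G(-5)*(5*q(0)) = -25*(4 - 3*0²) = -25*(4 - 3*0) = -25*(4 + 0) = -25*4 = -5*20 = -100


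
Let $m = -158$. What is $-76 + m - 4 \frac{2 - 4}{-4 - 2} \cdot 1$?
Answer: $\frac{404}{3} \approx 134.67$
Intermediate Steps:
$-76 + m - 4 \frac{2 - 4}{-4 - 2} \cdot 1 = -76 - 158 - 4 \frac{2 - 4}{-4 - 2} \cdot 1 = -76 - 158 - 4 \left(- \frac{2}{-6}\right) 1 = -76 - 158 - 4 \left(\left(-2\right) \left(- \frac{1}{6}\right)\right) 1 = -76 - 158 \left(-4\right) \frac{1}{3} \cdot 1 = -76 - 158 \left(\left(- \frac{4}{3}\right) 1\right) = -76 - - \frac{632}{3} = -76 + \frac{632}{3} = \frac{404}{3}$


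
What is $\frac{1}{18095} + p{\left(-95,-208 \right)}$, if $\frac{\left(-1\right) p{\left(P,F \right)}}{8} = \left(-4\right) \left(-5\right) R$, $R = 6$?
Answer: $- \frac{17371199}{18095} \approx -960.0$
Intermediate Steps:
$p{\left(P,F \right)} = -960$ ($p{\left(P,F \right)} = - 8 \left(-4\right) \left(-5\right) 6 = - 8 \cdot 20 \cdot 6 = \left(-8\right) 120 = -960$)
$\frac{1}{18095} + p{\left(-95,-208 \right)} = \frac{1}{18095} - 960 = - \frac{17371199}{18095}$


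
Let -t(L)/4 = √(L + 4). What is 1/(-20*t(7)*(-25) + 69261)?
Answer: 69261/4753086121 + 2000*√11/4753086121 ≈ 1.5967e-5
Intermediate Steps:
t(L) = -4*√(4 + L) (t(L) = -4*√(L + 4) = -4*√(4 + L))
1/(-20*t(7)*(-25) + 69261) = 1/(-(-80)*√(4 + 7)*(-25) + 69261) = 1/(-(-80)*√11*(-25) + 69261) = 1/((80*√11)*(-25) + 69261) = 1/(-2000*√11 + 69261) = 1/(69261 - 2000*√11)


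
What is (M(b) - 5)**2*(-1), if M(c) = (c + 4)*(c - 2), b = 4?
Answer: -121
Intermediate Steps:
M(c) = (-2 + c)*(4 + c) (M(c) = (4 + c)*(-2 + c) = (-2 + c)*(4 + c))
(M(b) - 5)**2*(-1) = ((-8 + 4**2 + 2*4) - 5)**2*(-1) = ((-8 + 16 + 8) - 5)**2*(-1) = (16 - 5)**2*(-1) = 11**2*(-1) = 121*(-1) = -121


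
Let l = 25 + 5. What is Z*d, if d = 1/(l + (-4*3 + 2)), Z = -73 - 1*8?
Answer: -81/20 ≈ -4.0500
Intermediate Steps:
l = 30
Z = -81 (Z = -73 - 8 = -81)
d = 1/20 (d = 1/(30 + (-4*3 + 2)) = 1/(30 + (-12 + 2)) = 1/(30 - 10) = 1/20 ≈ 0.050000)
Z*d = -81*1/20 = -81/20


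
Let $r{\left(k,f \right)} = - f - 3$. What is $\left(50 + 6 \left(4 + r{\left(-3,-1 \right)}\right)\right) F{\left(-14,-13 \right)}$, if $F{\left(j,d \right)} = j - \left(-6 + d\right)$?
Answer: $310$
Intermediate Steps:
$F{\left(j,d \right)} = 6 + j - d$
$r{\left(k,f \right)} = -3 - f$
$\left(50 + 6 \left(4 + r{\left(-3,-1 \right)}\right)\right) F{\left(-14,-13 \right)} = \left(50 + 6 \left(4 - 2\right)\right) \left(6 - 14 - -13\right) = \left(50 + 6 \left(4 + \left(-3 + 1\right)\right)\right) \left(6 - 14 + 13\right) = \left(50 + 6 \left(4 - 2\right)\right) 5 = \left(50 + 6 \cdot 2\right) 5 = \left(50 + 12\right) 5 = 62 \cdot 5 = 310$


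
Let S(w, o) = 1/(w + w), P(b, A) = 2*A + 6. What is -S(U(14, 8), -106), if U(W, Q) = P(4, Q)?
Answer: -1/44 ≈ -0.022727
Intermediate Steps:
P(b, A) = 6 + 2*A
U(W, Q) = 6 + 2*Q
S(w, o) = 1/(2*w)
-S(U(14, 8), -106) = -1/(2*(6 + 2*8)) = -1/(2*(6 + 16)) = -1/(2*22) = -1*1/44 = -1/44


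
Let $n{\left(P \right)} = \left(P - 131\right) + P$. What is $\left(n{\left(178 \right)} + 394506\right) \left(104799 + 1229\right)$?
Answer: $41852538468$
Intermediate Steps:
$n{\left(P \right)} = -131 + 2 P$ ($n{\left(P \right)} = \left(-131 + P\right) + P = -131 + 2 P$)
$\left(n{\left(178 \right)} + 394506\right) \left(104799 + 1229\right) = \left(\left(-131 + 2 \cdot 178\right) + 394506\right) \left(104799 + 1229\right) = \left(\left(-131 + 356\right) + 394506\right) 106028 = \left(225 + 394506\right) 106028 = 394731 \cdot 106028 = 41852538468$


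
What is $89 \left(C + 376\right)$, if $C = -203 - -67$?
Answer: $21360$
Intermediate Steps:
$C = -136$ ($C = -203 + 67 = -136$)
$89 \left(C + 376\right) = 89 \left(-136 + 376\right) = 89 \cdot 240 = 21360$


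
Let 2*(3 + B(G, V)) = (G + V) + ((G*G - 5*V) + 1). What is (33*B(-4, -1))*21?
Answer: 7623/2 ≈ 3811.5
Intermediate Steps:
B(G, V) = -5/2 + G/2 + G²/2 - 2*V (B(G, V) = -3 + ((G + V) + ((G*G - 5*V) + 1))/2 = -3 + ((G + V) + ((G² - 5*V) + 1))/2 = -3 + ((G + V) + (1 + G² - 5*V))/2 = -3 + (1 + G + G² - 4*V)/2 = -3 + (½ + G/2 + G²/2 - 2*V) = -5/2 + G/2 + G²/2 - 2*V)
(33*B(-4, -1))*21 = (33*(-5/2 + (½)*(-4) + (½)*(-4)² - 2*(-1)))*21 = (33*(-5/2 - 2 + (½)*16 + 2))*21 = (33*(-5/2 - 2 + 8 + 2))*21 = (33*(11/2))*21 = (363/2)*21 = 7623/2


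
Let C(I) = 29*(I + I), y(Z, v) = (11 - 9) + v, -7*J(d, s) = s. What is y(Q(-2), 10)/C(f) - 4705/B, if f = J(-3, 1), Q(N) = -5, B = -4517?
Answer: -53269/130993 ≈ -0.40666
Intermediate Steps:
J(d, s) = -s/7
y(Z, v) = 2 + v
f = -⅐ (f = -⅐*1 = -⅐ ≈ -0.14286)
C(I) = 58*I (C(I) = 29*(2*I) = 58*I)
y(Q(-2), 10)/C(f) - 4705/B = (2 + 10)/((58*(-⅐))) - 4705/(-4517) = 12/(-58/7) - 4705*(-1/4517) = 12*(-7/58) + 4705/4517 = -42/29 + 4705/4517 = -53269/130993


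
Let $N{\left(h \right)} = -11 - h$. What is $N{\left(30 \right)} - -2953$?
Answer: $2912$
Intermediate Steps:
$N{\left(30 \right)} - -2953 = \left(-11 - 30\right) - -2953 = \left(-11 - 30\right) + 2953 = -41 + 2953 = 2912$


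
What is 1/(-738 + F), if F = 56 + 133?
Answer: -1/549 ≈ -0.0018215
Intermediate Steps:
F = 189
1/(-738 + F) = 1/(-738 + 189) = 1/(-549) = -1/549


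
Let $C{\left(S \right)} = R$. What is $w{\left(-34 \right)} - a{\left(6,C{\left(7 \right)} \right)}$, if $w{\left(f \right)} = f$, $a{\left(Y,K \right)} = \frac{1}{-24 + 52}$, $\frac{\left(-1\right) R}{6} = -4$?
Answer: $- \frac{953}{28} \approx -34.036$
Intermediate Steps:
$R = 24$ ($R = \left(-6\right) \left(-4\right) = 24$)
$C{\left(S \right)} = 24$
$a{\left(Y,K \right)} = \frac{1}{28}$
$w{\left(-34 \right)} - a{\left(6,C{\left(7 \right)} \right)} = -34 - \frac{1}{28} = - \frac{953}{28}$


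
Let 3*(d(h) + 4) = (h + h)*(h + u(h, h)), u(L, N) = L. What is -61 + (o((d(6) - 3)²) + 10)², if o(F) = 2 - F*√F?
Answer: 4748450220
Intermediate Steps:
d(h) = -4 + 4*h²/3 (d(h) = -4 + ((h + h)*(h + h))/3 = -4 + ((2*h)*(2*h))/3 = -4 + (4*h²)/3 = -4 + 4*h²/3)
o(F) = 2 - F^(3/2)
-61 + (o((d(6) - 3)²) + 10)² = -61 + ((2 - (((-4 + (4/3)*6²) - 3)²)^(3/2)) + 10)² = -61 + ((2 - (((-4 + (4/3)*36) - 3)²)^(3/2)) + 10)² = -61 + ((2 - (((-4 + 48) - 3)²)^(3/2)) + 10)² = -61 + ((2 - ((44 - 3)²)^(3/2)) + 10)² = -61 + ((2 - (41²)^(3/2)) + 10)² = -61 + ((2 - 1681^(3/2)) + 10)² = -61 + ((2 - 1*68921) + 10)² = -61 + ((2 - 68921) + 10)² = -61 + (-68919 + 10)² = -61 + (-68909)² = -61 + 4748450281 = 4748450220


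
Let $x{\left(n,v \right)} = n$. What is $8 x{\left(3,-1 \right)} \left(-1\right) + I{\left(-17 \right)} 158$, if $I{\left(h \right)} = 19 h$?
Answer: $-51058$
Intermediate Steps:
$8 x{\left(3,-1 \right)} \left(-1\right) + I{\left(-17 \right)} 158 = 8 \cdot 3 \left(-1\right) + 19 \left(-17\right) 158 = 24 \left(-1\right) - 51034 = -24 - 51034 = -51058$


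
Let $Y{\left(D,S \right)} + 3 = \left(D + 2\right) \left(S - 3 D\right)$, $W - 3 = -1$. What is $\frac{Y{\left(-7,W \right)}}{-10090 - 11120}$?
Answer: $\frac{59}{10605} \approx 0.0055634$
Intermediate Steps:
$W = 2$ ($W = 3 - 1 = 2$)
$Y{\left(D,S \right)} = -3 + \left(2 + D\right) \left(S - 3 D\right)$ ($Y{\left(D,S \right)} = -3 + \left(D + 2\right) \left(S - 3 D\right) = -3 + \left(2 + D\right) \left(S - 3 D\right)$)
$\frac{Y{\left(-7,W \right)}}{-10090 - 11120} = \frac{-3 - -42 - 3 \left(-7\right)^{2} + 2 \cdot 2 - 14}{-10090 - 11120} = \frac{-3 + 42 - 147 + 4 - 14}{-21210} = - \frac{-3 + 42 - 147 + 4 - 14}{21210} = \left(- \frac{1}{21210}\right) \left(-118\right) = \frac{59}{10605}$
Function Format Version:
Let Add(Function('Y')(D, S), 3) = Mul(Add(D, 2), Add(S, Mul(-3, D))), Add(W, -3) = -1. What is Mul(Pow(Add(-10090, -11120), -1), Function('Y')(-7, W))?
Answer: Rational(59, 10605) ≈ 0.0055634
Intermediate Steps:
W = 2 (W = Add(3, -1) = 2)
Function('Y')(D, S) = Add(-3, Mul(Add(2, D), Add(S, Mul(-3, D)))) (Function('Y')(D, S) = Add(-3, Mul(Add(D, 2), Add(S, Mul(-3, D)))) = Add(-3, Mul(Add(2, D), Add(S, Mul(-3, D)))))
Mul(Pow(Add(-10090, -11120), -1), Function('Y')(-7, W)) = Mul(Pow(Add(-10090, -11120), -1), Add(-3, Mul(-6, -7), Mul(-3, Pow(-7, 2)), Mul(2, 2), Mul(-7, 2))) = Mul(Pow(-21210, -1), Add(-3, 42, Mul(-3, 49), 4, -14)) = Mul(Rational(-1, 21210), Add(-3, 42, -147, 4, -14)) = Mul(Rational(-1, 21210), -118) = Rational(59, 10605)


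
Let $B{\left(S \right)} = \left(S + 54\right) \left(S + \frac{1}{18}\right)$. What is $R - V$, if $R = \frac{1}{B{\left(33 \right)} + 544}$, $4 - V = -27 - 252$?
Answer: $- \frac{5806871}{20519} \approx -283.0$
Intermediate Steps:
$B{\left(S \right)} = \left(54 + S\right) \left(\frac{1}{18} + S\right)$ ($B{\left(S \right)} = \left(54 + S\right) \left(S + \frac{1}{18}\right) = \left(54 + S\right) \left(\frac{1}{18} + S\right)$)
$V = 283$ ($V = 4 - \left(-27 - 252\right) = 4 - -279 = 4 + 279 = 283$)
$R = \frac{6}{20519}$ ($R = \frac{1}{\left(3 + 33^{2} + \frac{973}{18} \cdot 33\right) + 544} = \frac{1}{\left(3 + 1089 + \frac{10703}{6}\right) + 544} = \frac{1}{\frac{17255}{6} + 544} = \frac{1}{\frac{20519}{6}} = \frac{6}{20519} \approx 0.00029241$)
$R - V = \frac{6}{20519} - 283 = - \frac{5806871}{20519}$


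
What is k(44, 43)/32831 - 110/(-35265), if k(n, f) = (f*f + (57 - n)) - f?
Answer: 13551689/231557043 ≈ 0.058524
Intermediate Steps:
k(n, f) = 57 + f² - f - n (k(n, f) = (f² + (57 - n)) - f = (57 + f² - n) - f = 57 + f² - f - n)
k(44, 43)/32831 - 110/(-35265) = (57 + 43² - 1*43 - 1*44)/32831 - 110/(-35265) = (57 + 1849 - 43 - 44)*(1/32831) - 110*(-1/35265) = 1819*(1/32831) + 22/7053 = 1819/32831 + 22/7053 = 13551689/231557043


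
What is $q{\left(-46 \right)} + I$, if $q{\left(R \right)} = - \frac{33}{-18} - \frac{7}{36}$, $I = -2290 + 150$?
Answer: $- \frac{76981}{36} \approx -2138.4$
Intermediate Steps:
$I = -2140$
$q{\left(R \right)} = \frac{59}{36}$ ($q{\left(R \right)} = \left(-33\right) \left(- \frac{1}{18}\right) - \frac{7}{36} = \frac{11}{6} - \frac{7}{36} = \frac{59}{36}$)
$q{\left(-46 \right)} + I = \frac{59}{36} - 2140 = - \frac{76981}{36}$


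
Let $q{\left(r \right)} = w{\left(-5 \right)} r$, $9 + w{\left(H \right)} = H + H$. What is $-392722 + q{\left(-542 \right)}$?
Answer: $-382424$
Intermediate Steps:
$w{\left(H \right)} = -9 + 2 H$ ($w{\left(H \right)} = -9 + \left(H + H\right) = -9 + 2 H$)
$q{\left(r \right)} = - 19 r$ ($q{\left(r \right)} = \left(-9 + 2 \left(-5\right)\right) r = \left(-9 - 10\right) r = - 19 r$)
$-392722 + q{\left(-542 \right)} = -392722 - -10298 = -392722 + 10298 = -382424$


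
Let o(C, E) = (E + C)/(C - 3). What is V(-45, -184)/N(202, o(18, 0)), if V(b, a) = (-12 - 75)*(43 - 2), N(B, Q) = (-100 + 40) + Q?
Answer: 5945/98 ≈ 60.663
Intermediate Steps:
o(C, E) = (C + E)/(-3 + C)
N(B, Q) = -60 + Q
V(b, a) = -3567 (V(b, a) = -87*41 = -3567)
V(-45, -184)/N(202, o(18, 0)) = -3567/(-60 + (18 + 0)/(-3 + 18)) = -3567/(-60 + 18/15) = -3567/(-60 + (1/15)*18) = -3567/(-60 + 6/5) = -3567/(-294/5) = -3567*(-5/294) = 5945/98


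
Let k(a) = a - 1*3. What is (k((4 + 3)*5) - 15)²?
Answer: 289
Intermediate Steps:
k(a) = -3 + a (k(a) = a - 3 = -3 + a)
(k((4 + 3)*5) - 15)² = ((-3 + (4 + 3)*5) - 15)² = ((-3 + 7*5) - 15)² = ((-3 + 35) - 15)² = (32 - 15)² = 17² = 289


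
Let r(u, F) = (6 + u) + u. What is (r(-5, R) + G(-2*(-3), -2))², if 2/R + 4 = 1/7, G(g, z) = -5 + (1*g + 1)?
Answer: 4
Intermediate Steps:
G(g, z) = -4 + g (G(g, z) = -5 + (g + 1) = -5 + (1 + g) = -4 + g)
R = -14/27 (R = 2/(-4 + 1/7) = 2/(-4 + ⅐) = 2/(-27/7) = 2*(-7/27) = -14/27 ≈ -0.51852)
r(u, F) = 6 + 2*u
(r(-5, R) + G(-2*(-3), -2))² = ((6 + 2*(-5)) + (-4 - 2*(-3)))² = ((6 - 10) + (-4 + 6))² = (-4 + 2)² = (-2)² = 4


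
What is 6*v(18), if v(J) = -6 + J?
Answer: 72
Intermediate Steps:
6*v(18) = 6*(-6 + 18) = 6*12 = 72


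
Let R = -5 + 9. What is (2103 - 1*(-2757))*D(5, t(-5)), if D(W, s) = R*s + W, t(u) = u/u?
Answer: 43740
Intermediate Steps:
R = 4
t(u) = 1
D(W, s) = W + 4*s (D(W, s) = 4*s + W = W + 4*s)
(2103 - 1*(-2757))*D(5, t(-5)) = (2103 - 1*(-2757))*(5 + 4*1) = (2103 + 2757)*(5 + 4) = 4860*9 = 43740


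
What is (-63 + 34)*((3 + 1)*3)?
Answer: -348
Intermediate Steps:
(-63 + 34)*((3 + 1)*3) = -116*3 = -29*12 = -348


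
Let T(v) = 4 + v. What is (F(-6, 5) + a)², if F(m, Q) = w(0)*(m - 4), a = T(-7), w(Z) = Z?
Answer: 9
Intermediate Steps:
a = -3 (a = 4 - 7 = -3)
F(m, Q) = 0 (F(m, Q) = 0*(m - 4) = 0*(-4 + m) = 0)
(F(-6, 5) + a)² = (0 - 3)² = (-3)² = 9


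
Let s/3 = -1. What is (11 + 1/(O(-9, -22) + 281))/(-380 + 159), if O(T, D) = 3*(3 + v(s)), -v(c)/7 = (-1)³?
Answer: -3422/68731 ≈ -0.049788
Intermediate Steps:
s = -3 (s = 3*(-1) = -3)
v(c) = 7 (v(c) = -7*(-1)³ = -7*(-1) = 7)
O(T, D) = 30 (O(T, D) = 3*(3 + 7) = 3*10 = 30)
(11 + 1/(O(-9, -22) + 281))/(-380 + 159) = (11 + 1/(30 + 281))/(-380 + 159) = (11 + 1/311)/(-221) = (11 + 1/311)*(-1/221) = (3422/311)*(-1/221) = -3422/68731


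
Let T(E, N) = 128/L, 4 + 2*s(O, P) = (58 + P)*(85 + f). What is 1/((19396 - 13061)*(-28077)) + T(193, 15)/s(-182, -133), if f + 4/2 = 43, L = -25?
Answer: 4553391917/4203905334825 ≈ 0.0010831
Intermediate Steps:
f = 41 (f = -2 + 43 = 41)
s(O, P) = 3652 + 63*P (s(O, P) = -2 + ((58 + P)*(85 + 41))/2 = -2 + ((58 + P)*126)/2 = -2 + (7308 + 126*P)/2 = -2 + (3654 + 63*P) = 3652 + 63*P)
T(E, N) = -128/25 (T(E, N) = 128/(-25) = 128*(-1/25) = -128/25)
1/((19396 - 13061)*(-28077)) + T(193, 15)/s(-182, -133) = 1/((19396 - 13061)*(-28077)) - 128/(25*(3652 + 63*(-133))) = -1/28077/6335 - 128/(25*(3652 - 8379)) = (1/6335)*(-1/28077) - 128/25/(-4727) = -1/177867795 - 128/25*(-1/4727) = -1/177867795 + 128/118175 = 4553391917/4203905334825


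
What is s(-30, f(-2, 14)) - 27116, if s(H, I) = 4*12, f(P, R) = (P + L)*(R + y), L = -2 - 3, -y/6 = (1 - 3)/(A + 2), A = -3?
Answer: -27068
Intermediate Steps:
y = -12 (y = -6*(1 - 3)/(-3 + 2) = -(-12)/(-1) = -(-12)*(-1) = -6*2 = -12)
L = -5
f(P, R) = (-12 + R)*(-5 + P) (f(P, R) = (P - 5)*(R - 12) = (-5 + P)*(-12 + R) = (-12 + R)*(-5 + P))
s(H, I) = 48
s(-30, f(-2, 14)) - 27116 = 48 - 27116 = -27068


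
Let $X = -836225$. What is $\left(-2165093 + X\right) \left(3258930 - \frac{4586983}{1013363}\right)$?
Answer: $- \frac{9911776145204892026}{1013363} \approx -9.7811 \cdot 10^{12}$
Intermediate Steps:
$\left(-2165093 + X\right) \left(3258930 - \frac{4586983}{1013363}\right) = \left(-2165093 - 836225\right) \left(3258930 - \frac{4586983}{1013363}\right) = - 3001318 \left(3258930 - \frac{4586983}{1013363}\right) = \left(-3001318\right) \frac{3302474494607}{1013363} = - \frac{9911776145204892026}{1013363}$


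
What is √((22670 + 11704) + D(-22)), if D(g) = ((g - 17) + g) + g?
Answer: √34291 ≈ 185.18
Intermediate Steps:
D(g) = -17 + 3*g (D(g) = ((-17 + g) + g) + g = (-17 + 2*g) + g = -17 + 3*g)
√((22670 + 11704) + D(-22)) = √((22670 + 11704) + (-17 + 3*(-22))) = √(34374 + (-17 - 66)) = √(34374 - 83) = √34291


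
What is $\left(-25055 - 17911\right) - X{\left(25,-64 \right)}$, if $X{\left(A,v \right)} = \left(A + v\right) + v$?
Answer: $-42863$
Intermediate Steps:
$X{\left(A,v \right)} = A + 2 v$
$\left(-25055 - 17911\right) - X{\left(25,-64 \right)} = \left(-25055 - 17911\right) - \left(25 + 2 \left(-64\right)\right) = \left(-25055 - 17911\right) - \left(25 - 128\right) = -42966 - -103 = -42966 + 103 = -42863$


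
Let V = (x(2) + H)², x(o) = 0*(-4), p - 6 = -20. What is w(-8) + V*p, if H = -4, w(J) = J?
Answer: -232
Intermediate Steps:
p = -14 (p = 6 - 20 = -14)
x(o) = 0
V = 16 (V = (0 - 4)² = (-4)² = 16)
w(-8) + V*p = -8 + 16*(-14) = -8 - 224 = -232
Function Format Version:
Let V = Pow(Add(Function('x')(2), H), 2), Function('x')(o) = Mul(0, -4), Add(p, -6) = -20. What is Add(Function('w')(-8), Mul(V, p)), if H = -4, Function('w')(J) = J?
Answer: -232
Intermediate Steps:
p = -14 (p = Add(6, -20) = -14)
Function('x')(o) = 0
V = 16 (V = Pow(Add(0, -4), 2) = Pow(-4, 2) = 16)
Add(Function('w')(-8), Mul(V, p)) = Add(-8, Mul(16, -14)) = Add(-8, -224) = -232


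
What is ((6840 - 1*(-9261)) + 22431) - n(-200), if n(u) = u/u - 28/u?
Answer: 1926543/50 ≈ 38531.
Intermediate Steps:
n(u) = 1 - 28/u
((6840 - 1*(-9261)) + 22431) - n(-200) = ((6840 - 1*(-9261)) + 22431) - (-28 - 200)/(-200) = ((6840 + 9261) + 22431) - (-1)*(-228)/200 = (16101 + 22431) - 1*57/50 = 38532 - 57/50 = 1926543/50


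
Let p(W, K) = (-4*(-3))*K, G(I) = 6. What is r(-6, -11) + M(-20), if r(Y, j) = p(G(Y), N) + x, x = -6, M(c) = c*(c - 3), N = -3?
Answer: 418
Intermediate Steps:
p(W, K) = 12*K
M(c) = c*(-3 + c)
r(Y, j) = -42 (r(Y, j) = 12*(-3) - 6 = -36 - 6 = -42)
r(-6, -11) + M(-20) = -42 - 20*(-3 - 20) = -42 - 20*(-23) = -42 + 460 = 418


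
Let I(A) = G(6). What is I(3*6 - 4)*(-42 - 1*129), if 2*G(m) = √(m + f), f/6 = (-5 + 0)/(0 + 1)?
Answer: -171*I*√6 ≈ -418.86*I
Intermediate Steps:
f = -30 (f = 6*((-5 + 0)/(0 + 1)) = 6*(-5/1) = 6*(-5*1) = 6*(-5) = -30)
G(m) = √(-30 + m)/2 (G(m) = √(m - 30)/2 = √(-30 + m)/2)
I(A) = I*√6 (I(A) = √(-30 + 6)/2 = √(-24)/2 = (2*I*√6)/2 = I*√6)
I(3*6 - 4)*(-42 - 1*129) = (I*√6)*(-42 - 1*129) = (I*√6)*(-42 - 129) = (I*√6)*(-171) = -171*I*√6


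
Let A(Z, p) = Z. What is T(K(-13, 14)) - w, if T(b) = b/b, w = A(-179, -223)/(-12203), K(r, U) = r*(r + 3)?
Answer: 12024/12203 ≈ 0.98533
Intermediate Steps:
K(r, U) = r*(3 + r)
w = 179/12203 (w = -179/(-12203) = -179*(-1/12203) = 179/12203 ≈ 0.014669)
T(b) = 1
T(K(-13, 14)) - w = 1 - 1*179/12203 = 1 - 179/12203 = 12024/12203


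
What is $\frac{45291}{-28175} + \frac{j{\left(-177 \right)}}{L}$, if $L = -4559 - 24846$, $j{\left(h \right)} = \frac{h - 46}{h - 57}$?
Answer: $- \frac{62328647419}{38773138950} \approx -1.6075$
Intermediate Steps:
$j{\left(h \right)} = \frac{-46 + h}{-57 + h}$
$L = -29405$ ($L = -4559 - 24846 = -29405$)
$\frac{45291}{-28175} + \frac{j{\left(-177 \right)}}{L} = \frac{45291}{-28175} + \frac{\frac{1}{-57 - 177} \left(-46 - 177\right)}{-29405} = 45291 \left(- \frac{1}{28175}\right) + \frac{1}{-234} \left(-223\right) \left(- \frac{1}{29405}\right) = - \frac{45291}{28175} + \left(- \frac{1}{234}\right) \left(-223\right) \left(- \frac{1}{29405}\right) = - \frac{45291}{28175} + \frac{223}{234} \left(- \frac{1}{29405}\right) = - \frac{45291}{28175} - \frac{223}{6880770} = - \frac{62328647419}{38773138950}$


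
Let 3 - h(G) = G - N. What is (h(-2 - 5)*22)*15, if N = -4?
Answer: 1980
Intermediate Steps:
h(G) = -1 - G (h(G) = 3 - (G - 1*(-4)) = 3 - (G + 4) = 3 - (4 + G) = 3 + (-4 - G) = -1 - G)
(h(-2 - 5)*22)*15 = ((-1 - (-2 - 5))*22)*15 = ((-1 - 1*(-7))*22)*15 = ((-1 + 7)*22)*15 = (6*22)*15 = 132*15 = 1980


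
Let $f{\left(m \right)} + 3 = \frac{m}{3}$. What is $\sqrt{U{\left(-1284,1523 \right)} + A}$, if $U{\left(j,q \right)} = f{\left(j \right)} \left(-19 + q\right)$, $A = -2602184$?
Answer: $2 i \sqrt{812602} \approx 1802.9 i$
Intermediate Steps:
$f{\left(m \right)} = -3 + \frac{m}{3}$
$U{\left(j,q \right)} = \left(-19 + q\right) \left(-3 + \frac{j}{3}\right)$ ($U{\left(j,q \right)} = \left(-3 + \frac{j}{3}\right) \left(-19 + q\right) = \left(-19 + q\right) \left(-3 + \frac{j}{3}\right)$)
$\sqrt{U{\left(-1284,1523 \right)} + A} = \sqrt{\frac{\left(-19 + 1523\right) \left(-9 - 1284\right)}{3} - 2602184} = \sqrt{\frac{1}{3} \cdot 1504 \left(-1293\right) - 2602184} = \sqrt{-648224 - 2602184} = \sqrt{-3250408} = 2 i \sqrt{812602}$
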